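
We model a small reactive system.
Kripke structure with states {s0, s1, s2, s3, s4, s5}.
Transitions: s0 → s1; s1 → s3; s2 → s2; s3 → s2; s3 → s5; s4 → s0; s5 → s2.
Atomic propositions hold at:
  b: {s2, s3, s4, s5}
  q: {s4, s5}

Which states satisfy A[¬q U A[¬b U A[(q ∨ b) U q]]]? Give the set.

{s4, s5}

Sat(¬q) = {s0, s1, s2, s3}
Sat(¬b) = {s0, s1}
Sat(q ∨ b) = {s2, s3, s4, s5}
A[(q ∨ b) U q]: least fixpoint, start Z0 = Sat(q) = {s4, s5}, add states in Sat(q ∨ b) with every successor in Z. Already a fixed point.
Sat(A[(q ∨ b) U q]) = {s4, s5}
A[¬b U A[(q ∨ b) U q]]: least fixpoint, start Z0 = Sat(A[(q ∨ b) U q]) = {s4, s5}, add states in Sat(¬b) with every successor in Z. Already a fixed point.
Sat(A[¬b U A[(q ∨ b) U q]]) = {s4, s5}
A[¬q U A[¬b U A[(q ∨ b) U q]]]: least fixpoint, start Z0 = Sat(A[¬b U A[(q ∨ b) U q]]) = {s4, s5}, add states in Sat(¬q) with every successor in Z. Already a fixed point.
Sat(A[¬q U A[¬b U A[(q ∨ b) U q]]]) = {s4, s5}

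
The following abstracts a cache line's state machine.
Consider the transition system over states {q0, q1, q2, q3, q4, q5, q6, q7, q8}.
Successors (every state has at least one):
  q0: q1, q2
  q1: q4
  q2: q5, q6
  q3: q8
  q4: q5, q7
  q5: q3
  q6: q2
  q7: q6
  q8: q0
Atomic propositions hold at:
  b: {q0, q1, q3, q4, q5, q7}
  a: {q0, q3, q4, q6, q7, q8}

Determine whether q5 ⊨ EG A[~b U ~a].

No

Sat(~b) = {q2, q6, q8}
Sat(~a) = {q1, q2, q5}
A[~b U ~a]: least fixpoint, start Z0 = Sat(~a) = {q1, q2, q5}, add states in Sat(~b) with every successor in Z. Z1 = {q1, q2, q5, q6}; fixed.
Sat(A[~b U ~a]) = {q1, q2, q5, q6}
EG A[~b U ~a]: greatest fixpoint, start Z0 = {q1, q2, q5, q6}, keep only states in Sat with some successor in Z. Z1 = {q2, q6}; fixed.
Sat(EG A[~b U ~a]) = {q2, q6}
q5 ∉ Sat(EG A[~b U ~a]) = {q2, q6}, so the formula does not hold at q5.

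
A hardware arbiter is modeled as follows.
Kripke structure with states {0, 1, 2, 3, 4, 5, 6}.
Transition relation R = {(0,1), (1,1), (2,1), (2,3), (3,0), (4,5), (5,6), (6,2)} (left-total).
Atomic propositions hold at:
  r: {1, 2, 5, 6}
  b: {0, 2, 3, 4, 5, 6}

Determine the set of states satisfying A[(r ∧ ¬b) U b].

Sat(¬b) = {1}
Sat(r ∧ ¬b) = {1}
A[(r ∧ ¬b) U b]: least fixpoint, start Z0 = Sat(b) = {0, 2, 3, 4, 5, 6}, add states in Sat(r ∧ ¬b) with every successor in Z. Already a fixed point.
Sat(A[(r ∧ ¬b) U b]) = {0, 2, 3, 4, 5, 6}

{0, 2, 3, 4, 5, 6}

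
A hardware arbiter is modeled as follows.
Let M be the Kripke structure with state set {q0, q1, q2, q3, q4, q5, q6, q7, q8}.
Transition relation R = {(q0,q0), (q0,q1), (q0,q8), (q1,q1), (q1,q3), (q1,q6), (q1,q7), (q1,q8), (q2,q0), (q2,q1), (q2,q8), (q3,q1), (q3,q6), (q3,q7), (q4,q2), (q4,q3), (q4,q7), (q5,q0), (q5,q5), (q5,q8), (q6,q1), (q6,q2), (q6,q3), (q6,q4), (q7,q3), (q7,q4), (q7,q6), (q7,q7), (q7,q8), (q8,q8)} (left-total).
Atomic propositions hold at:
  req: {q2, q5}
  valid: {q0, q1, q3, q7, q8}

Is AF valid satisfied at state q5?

No

AF valid: least fixpoint, start Z0 = {q0, q1, q3, q7, q8}, add states with every successor in Z. Z1 = {q0, q1, q2, q3, q7, q8}; Z2 = {q0, q1, q2, q3, q4, q7, q8}; Z3 = {q0, q1, q2, q3, q4, q6, q7, q8}; fixed.
Sat(AF valid) = {q0, q1, q2, q3, q4, q6, q7, q8}
q5 ∉ Sat(AF valid) = {q0, q1, q2, q3, q4, q6, q7, q8}, so the formula does not hold at q5.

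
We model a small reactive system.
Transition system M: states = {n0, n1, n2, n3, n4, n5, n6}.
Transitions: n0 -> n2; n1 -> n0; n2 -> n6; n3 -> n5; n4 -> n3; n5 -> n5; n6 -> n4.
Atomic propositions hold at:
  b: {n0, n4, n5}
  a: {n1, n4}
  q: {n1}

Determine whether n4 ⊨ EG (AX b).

Sat(AX b) = {s : every successor in {n0, n4, n5}} = {n1, n3, n5, n6}
EG (AX b): greatest fixpoint, start Z0 = {n1, n3, n5, n6}, keep only states in Sat with some successor in Z. Z1 = {n3, n5}; fixed.
Sat(EG (AX b)) = {n3, n5}
n4 ∉ Sat(EG (AX b)) = {n3, n5}, so the formula does not hold at n4.

No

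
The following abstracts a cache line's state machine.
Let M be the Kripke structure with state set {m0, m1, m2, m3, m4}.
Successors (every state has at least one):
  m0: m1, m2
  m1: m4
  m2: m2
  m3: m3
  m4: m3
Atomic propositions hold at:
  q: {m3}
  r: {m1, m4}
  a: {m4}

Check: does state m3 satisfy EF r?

No

EF r: least fixpoint, start Z0 = {m1, m4}, add states with some successor in Z. Z1 = {m0, m1, m4}; fixed.
Sat(EF r) = {m0, m1, m4}
m3 ∉ Sat(EF r) = {m0, m1, m4}, so the formula does not hold at m3.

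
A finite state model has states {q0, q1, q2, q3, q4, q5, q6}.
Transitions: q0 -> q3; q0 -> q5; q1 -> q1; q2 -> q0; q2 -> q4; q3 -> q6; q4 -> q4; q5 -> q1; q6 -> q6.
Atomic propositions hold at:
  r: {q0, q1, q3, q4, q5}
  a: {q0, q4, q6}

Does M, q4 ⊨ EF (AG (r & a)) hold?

Sat(r & a) = {q0, q4}
AG (r & a): greatest fixpoint, start Z0 = {q0, q4}, keep only states in Sat with every successor in Z. Z1 = {q4}; fixed.
Sat(AG (r & a)) = {q4}
EF (AG (r & a)): least fixpoint, start Z0 = {q4}, add states with some successor in Z. Z1 = {q2, q4}; fixed.
Sat(EF (AG (r & a))) = {q2, q4}
q4 ∈ Sat(EF (AG (r & a))) = {q2, q4}, so the formula holds at q4.

Yes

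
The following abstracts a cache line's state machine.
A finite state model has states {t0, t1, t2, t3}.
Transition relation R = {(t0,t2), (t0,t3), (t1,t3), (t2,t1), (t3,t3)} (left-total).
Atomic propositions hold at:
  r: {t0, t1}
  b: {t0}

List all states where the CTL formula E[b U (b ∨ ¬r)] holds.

Sat(¬r) = {t2, t3}
Sat(b ∨ ¬r) = {t0, t2, t3}
E[b U (b ∨ ¬r)]: least fixpoint, start Z0 = Sat((b ∨ ¬r)) = {t0, t2, t3}, add states in Sat(b) with some successor in Z. Already a fixed point.
Sat(E[b U (b ∨ ¬r)]) = {t0, t2, t3}

{t0, t2, t3}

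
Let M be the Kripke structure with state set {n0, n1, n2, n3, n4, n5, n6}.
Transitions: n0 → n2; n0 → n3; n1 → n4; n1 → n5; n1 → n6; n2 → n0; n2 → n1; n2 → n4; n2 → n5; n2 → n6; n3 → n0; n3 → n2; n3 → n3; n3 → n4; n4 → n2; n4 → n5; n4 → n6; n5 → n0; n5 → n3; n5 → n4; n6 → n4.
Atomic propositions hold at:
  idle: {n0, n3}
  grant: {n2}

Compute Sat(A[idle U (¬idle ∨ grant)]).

Sat(¬idle) = {n1, n2, n4, n5, n6}
Sat(¬idle ∨ grant) = {n1, n2, n4, n5, n6}
A[idle U (¬idle ∨ grant)]: least fixpoint, start Z0 = Sat((¬idle ∨ grant)) = {n1, n2, n4, n5, n6}, add states in Sat(idle) with every successor in Z. Already a fixed point.
Sat(A[idle U (¬idle ∨ grant)]) = {n1, n2, n4, n5, n6}

{n1, n2, n4, n5, n6}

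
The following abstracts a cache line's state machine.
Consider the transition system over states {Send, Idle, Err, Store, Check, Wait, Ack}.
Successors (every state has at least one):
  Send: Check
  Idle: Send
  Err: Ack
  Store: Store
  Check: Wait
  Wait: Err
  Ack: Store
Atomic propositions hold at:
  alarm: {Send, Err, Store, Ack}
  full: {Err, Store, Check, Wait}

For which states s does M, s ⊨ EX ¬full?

{Idle, Err}

Sat(¬full) = {Send, Idle, Ack}
Sat(EX ¬full) = {s : some successor in {Send, Idle, Ack}} = {Idle, Err}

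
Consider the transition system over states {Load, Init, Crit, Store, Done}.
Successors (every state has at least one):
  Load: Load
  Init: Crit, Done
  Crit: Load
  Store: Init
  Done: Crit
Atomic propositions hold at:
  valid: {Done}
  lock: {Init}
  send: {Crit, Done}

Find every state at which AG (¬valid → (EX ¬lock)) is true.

{Load, Init, Crit, Done}

Sat(¬valid) = {Load, Init, Crit, Store}
Sat(¬lock) = {Load, Crit, Store, Done}
Sat(EX ¬lock) = {s : some successor in {Load, Crit, Store, Done}} = {Load, Init, Crit, Done}
Sat(¬valid → (EX ¬lock)) = {Load, Init, Crit, Done}
AG (¬valid → (EX ¬lock)): greatest fixpoint, start Z0 = {Load, Init, Crit, Done}, keep only states in Sat with every successor in Z. Already a fixed point.
Sat(AG (¬valid → (EX ¬lock))) = {Load, Init, Crit, Done}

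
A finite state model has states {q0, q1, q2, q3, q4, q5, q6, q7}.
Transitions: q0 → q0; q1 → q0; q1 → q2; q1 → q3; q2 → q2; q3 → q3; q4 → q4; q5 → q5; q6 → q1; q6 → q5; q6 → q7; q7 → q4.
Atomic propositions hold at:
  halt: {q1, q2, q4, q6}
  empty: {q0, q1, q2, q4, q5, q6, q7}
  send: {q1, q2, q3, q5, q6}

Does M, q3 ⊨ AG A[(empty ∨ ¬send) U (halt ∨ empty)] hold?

No

Sat(¬send) = {q0, q4, q7}
Sat(empty ∨ ¬send) = {q0, q1, q2, q4, q5, q6, q7}
Sat(halt ∨ empty) = {q0, q1, q2, q4, q5, q6, q7}
A[(empty ∨ ¬send) U (halt ∨ empty)]: least fixpoint, start Z0 = Sat((halt ∨ empty)) = {q0, q1, q2, q4, q5, q6, q7}, add states in Sat(empty ∨ ¬send) with every successor in Z. Already a fixed point.
Sat(A[(empty ∨ ¬send) U (halt ∨ empty)]) = {q0, q1, q2, q4, q5, q6, q7}
AG A[(empty ∨ ¬send) U (halt ∨ empty)]: greatest fixpoint, start Z0 = {q0, q1, q2, q4, q5, q6, q7}, keep only states in Sat with every successor in Z. Z1 = {q0, q2, q4, q5, q6, q7}; Z2 = {q0, q2, q4, q5, q7}; fixed.
Sat(AG A[(empty ∨ ¬send) U (halt ∨ empty)]) = {q0, q2, q4, q5, q7}
q3 ∉ Sat(AG A[(empty ∨ ¬send) U (halt ∨ empty)]) = {q0, q2, q4, q5, q7}, so the formula does not hold at q3.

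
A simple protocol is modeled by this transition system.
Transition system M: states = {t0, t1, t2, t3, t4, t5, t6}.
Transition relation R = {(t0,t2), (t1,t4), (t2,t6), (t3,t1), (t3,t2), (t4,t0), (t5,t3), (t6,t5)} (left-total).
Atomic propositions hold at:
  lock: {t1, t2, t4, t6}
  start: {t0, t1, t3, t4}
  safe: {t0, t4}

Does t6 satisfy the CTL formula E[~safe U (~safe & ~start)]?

Sat(~safe) = {t1, t2, t3, t5, t6}
Sat(~start) = {t2, t5, t6}
Sat(~safe & ~start) = {t2, t5, t6}
E[~safe U (~safe & ~start)]: least fixpoint, start Z0 = Sat((~safe & ~start)) = {t2, t5, t6}, add states in Sat(~safe) with some successor in Z. Z1 = {t2, t3, t5, t6}; fixed.
Sat(E[~safe U (~safe & ~start)]) = {t2, t3, t5, t6}
t6 ∈ Sat(E[~safe U (~safe & ~start)]) = {t2, t3, t5, t6}, so the formula holds at t6.

Yes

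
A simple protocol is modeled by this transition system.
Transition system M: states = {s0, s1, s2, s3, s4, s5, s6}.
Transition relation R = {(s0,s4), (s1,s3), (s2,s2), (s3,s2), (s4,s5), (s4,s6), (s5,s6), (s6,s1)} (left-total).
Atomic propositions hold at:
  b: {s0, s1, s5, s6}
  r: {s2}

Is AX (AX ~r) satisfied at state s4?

Yes

Sat(~r) = {s0, s1, s3, s4, s5, s6}
Sat(AX ~r) = {s : every successor in {s0, s1, s3, s4, s5, s6}} = {s0, s1, s4, s5, s6}
Sat(AX (AX ~r)) = {s : every successor in {s0, s1, s4, s5, s6}} = {s0, s4, s5, s6}
s4 ∈ Sat(AX (AX ~r)) = {s0, s4, s5, s6}, so the formula holds at s4.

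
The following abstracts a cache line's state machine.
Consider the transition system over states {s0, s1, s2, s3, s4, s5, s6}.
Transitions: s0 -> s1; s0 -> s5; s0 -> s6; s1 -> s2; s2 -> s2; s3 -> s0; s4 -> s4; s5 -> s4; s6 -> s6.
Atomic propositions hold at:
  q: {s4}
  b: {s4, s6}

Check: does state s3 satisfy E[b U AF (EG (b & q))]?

Sat(b & q) = {s4}
EG (b & q): greatest fixpoint, start Z0 = {s4}, keep only states in Sat with some successor in Z. Already a fixed point.
Sat(EG (b & q)) = {s4}
AF (EG (b & q)): least fixpoint, start Z0 = {s4}, add states with every successor in Z. Z1 = {s4, s5}; fixed.
Sat(AF (EG (b & q))) = {s4, s5}
E[b U AF (EG (b & q))]: least fixpoint, start Z0 = Sat(AF (EG (b & q))) = {s4, s5}, add states in Sat(b) with some successor in Z. Already a fixed point.
Sat(E[b U AF (EG (b & q))]) = {s4, s5}
s3 ∉ Sat(E[b U AF (EG (b & q))]) = {s4, s5}, so the formula does not hold at s3.

No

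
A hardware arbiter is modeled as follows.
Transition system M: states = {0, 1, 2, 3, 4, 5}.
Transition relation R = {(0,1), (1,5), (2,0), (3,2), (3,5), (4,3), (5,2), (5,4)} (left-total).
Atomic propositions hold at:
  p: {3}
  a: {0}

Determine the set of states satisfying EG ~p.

Sat(~p) = {0, 1, 2, 4, 5}
EG ~p: greatest fixpoint, start Z0 = {0, 1, 2, 4, 5}, keep only states in Sat with some successor in Z. Z1 = {0, 1, 2, 5}; fixed.
Sat(EG ~p) = {0, 1, 2, 5}

{0, 1, 2, 5}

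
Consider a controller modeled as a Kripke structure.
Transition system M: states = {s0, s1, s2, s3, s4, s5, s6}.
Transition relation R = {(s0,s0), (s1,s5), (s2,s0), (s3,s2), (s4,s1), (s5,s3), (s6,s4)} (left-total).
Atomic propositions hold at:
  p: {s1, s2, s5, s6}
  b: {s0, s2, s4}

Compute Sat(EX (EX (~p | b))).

{s0, s1, s2, s3, s5}

Sat(~p) = {s0, s3, s4}
Sat(~p | b) = {s0, s2, s3, s4}
Sat(EX (~p | b)) = {s : some successor in {s0, s2, s3, s4}} = {s0, s2, s3, s5, s6}
Sat(EX (EX (~p | b))) = {s : some successor in {s0, s2, s3, s5, s6}} = {s0, s1, s2, s3, s5}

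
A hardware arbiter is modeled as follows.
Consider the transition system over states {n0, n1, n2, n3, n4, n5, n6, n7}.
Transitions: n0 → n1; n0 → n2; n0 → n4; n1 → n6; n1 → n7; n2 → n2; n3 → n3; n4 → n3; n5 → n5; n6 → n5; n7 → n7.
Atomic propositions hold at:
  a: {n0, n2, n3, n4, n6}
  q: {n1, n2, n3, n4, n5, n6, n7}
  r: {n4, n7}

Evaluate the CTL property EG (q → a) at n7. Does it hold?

No

Sat(q → a) = {n0, n2, n3, n4, n6}
EG (q → a): greatest fixpoint, start Z0 = {n0, n2, n3, n4, n6}, keep only states in Sat with some successor in Z. Z1 = {n0, n2, n3, n4}; fixed.
Sat(EG (q → a)) = {n0, n2, n3, n4}
n7 ∉ Sat(EG (q → a)) = {n0, n2, n3, n4}, so the formula does not hold at n7.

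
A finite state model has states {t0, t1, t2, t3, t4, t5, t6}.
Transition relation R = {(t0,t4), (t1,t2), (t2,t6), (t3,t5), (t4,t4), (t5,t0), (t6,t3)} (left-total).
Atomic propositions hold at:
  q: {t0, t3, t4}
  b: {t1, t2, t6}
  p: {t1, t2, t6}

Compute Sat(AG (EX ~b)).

Sat(~b) = {t0, t3, t4, t5}
Sat(EX ~b) = {s : some successor in {t0, t3, t4, t5}} = {t0, t3, t4, t5, t6}
AG (EX ~b): greatest fixpoint, start Z0 = {t0, t3, t4, t5, t6}, keep only states in Sat with every successor in Z. Already a fixed point.
Sat(AG (EX ~b)) = {t0, t3, t4, t5, t6}

{t0, t3, t4, t5, t6}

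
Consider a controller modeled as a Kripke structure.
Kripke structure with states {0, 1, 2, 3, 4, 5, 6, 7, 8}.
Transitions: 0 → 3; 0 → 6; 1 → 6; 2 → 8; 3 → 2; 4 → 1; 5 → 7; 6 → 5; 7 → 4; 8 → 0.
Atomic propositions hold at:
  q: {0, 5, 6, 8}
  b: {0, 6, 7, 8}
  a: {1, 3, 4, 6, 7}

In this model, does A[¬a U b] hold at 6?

Sat(¬a) = {0, 2, 5, 8}
A[¬a U b]: least fixpoint, start Z0 = Sat(b) = {0, 6, 7, 8}, add states in Sat(¬a) with every successor in Z. Z1 = {0, 2, 5, 6, 7, 8}; fixed.
Sat(A[¬a U b]) = {0, 2, 5, 6, 7, 8}
6 ∈ Sat(A[¬a U b]) = {0, 2, 5, 6, 7, 8}, so the formula holds at 6.

Yes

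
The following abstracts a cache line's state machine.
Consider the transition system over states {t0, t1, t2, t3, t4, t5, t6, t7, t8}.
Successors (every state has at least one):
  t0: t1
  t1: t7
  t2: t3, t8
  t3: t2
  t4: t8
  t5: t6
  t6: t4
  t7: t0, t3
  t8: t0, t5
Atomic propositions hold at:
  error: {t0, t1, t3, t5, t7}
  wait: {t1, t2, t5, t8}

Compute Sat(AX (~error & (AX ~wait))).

Sat(~error) = {t2, t4, t6, t8}
Sat(~wait) = {t0, t3, t4, t6, t7}
Sat(AX ~wait) = {s : every successor in {t0, t3, t4, t6, t7}} = {t1, t5, t6, t7}
Sat(~error & (AX ~wait)) = {t6}
Sat(AX (~error & (AX ~wait))) = {s : every successor in {t6}} = {t5}

{t5}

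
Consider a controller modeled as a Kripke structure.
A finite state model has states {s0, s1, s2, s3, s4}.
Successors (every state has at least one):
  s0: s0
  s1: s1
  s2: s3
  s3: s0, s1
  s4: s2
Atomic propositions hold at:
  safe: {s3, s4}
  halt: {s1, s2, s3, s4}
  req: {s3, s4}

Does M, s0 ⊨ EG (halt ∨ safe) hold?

Sat(halt ∨ safe) = {s1, s2, s3, s4}
EG (halt ∨ safe): greatest fixpoint, start Z0 = {s1, s2, s3, s4}, keep only states in Sat with some successor in Z. Already a fixed point.
Sat(EG (halt ∨ safe)) = {s1, s2, s3, s4}
s0 ∉ Sat(EG (halt ∨ safe)) = {s1, s2, s3, s4}, so the formula does not hold at s0.

No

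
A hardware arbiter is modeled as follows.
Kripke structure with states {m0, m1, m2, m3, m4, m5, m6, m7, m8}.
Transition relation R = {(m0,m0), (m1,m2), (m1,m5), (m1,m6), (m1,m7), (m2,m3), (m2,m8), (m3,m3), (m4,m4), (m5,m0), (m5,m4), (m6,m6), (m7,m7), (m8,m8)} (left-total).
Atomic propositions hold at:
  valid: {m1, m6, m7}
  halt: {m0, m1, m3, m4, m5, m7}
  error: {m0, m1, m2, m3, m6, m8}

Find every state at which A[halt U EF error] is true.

{m0, m1, m2, m3, m5, m6, m8}

EF error: least fixpoint, start Z0 = {m0, m1, m2, m3, m6, m8}, add states with some successor in Z. Z1 = {m0, m1, m2, m3, m5, m6, m8}; fixed.
Sat(EF error) = {m0, m1, m2, m3, m5, m6, m8}
A[halt U EF error]: least fixpoint, start Z0 = Sat(EF error) = {m0, m1, m2, m3, m5, m6, m8}, add states in Sat(halt) with every successor in Z. Already a fixed point.
Sat(A[halt U EF error]) = {m0, m1, m2, m3, m5, m6, m8}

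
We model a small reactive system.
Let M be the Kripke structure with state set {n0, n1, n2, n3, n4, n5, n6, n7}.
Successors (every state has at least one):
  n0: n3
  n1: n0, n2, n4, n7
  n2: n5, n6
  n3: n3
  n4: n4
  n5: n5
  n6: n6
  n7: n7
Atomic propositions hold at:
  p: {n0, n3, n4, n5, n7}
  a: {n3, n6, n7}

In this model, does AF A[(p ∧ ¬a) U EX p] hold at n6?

Sat(¬a) = {n0, n1, n2, n4, n5}
Sat(p ∧ ¬a) = {n0, n4, n5}
Sat(EX p) = {s : some successor in {n0, n3, n4, n5, n7}} = {n0, n1, n2, n3, n4, n5, n7}
A[(p ∧ ¬a) U EX p]: least fixpoint, start Z0 = Sat(EX p) = {n0, n1, n2, n3, n4, n5, n7}, add states in Sat(p ∧ ¬a) with every successor in Z. Already a fixed point.
Sat(A[(p ∧ ¬a) U EX p]) = {n0, n1, n2, n3, n4, n5, n7}
AF A[(p ∧ ¬a) U EX p]: least fixpoint, start Z0 = {n0, n1, n2, n3, n4, n5, n7}, add states with every successor in Z. Already a fixed point.
Sat(AF A[(p ∧ ¬a) U EX p]) = {n0, n1, n2, n3, n4, n5, n7}
n6 ∉ Sat(AF A[(p ∧ ¬a) U EX p]) = {n0, n1, n2, n3, n4, n5, n7}, so the formula does not hold at n6.

No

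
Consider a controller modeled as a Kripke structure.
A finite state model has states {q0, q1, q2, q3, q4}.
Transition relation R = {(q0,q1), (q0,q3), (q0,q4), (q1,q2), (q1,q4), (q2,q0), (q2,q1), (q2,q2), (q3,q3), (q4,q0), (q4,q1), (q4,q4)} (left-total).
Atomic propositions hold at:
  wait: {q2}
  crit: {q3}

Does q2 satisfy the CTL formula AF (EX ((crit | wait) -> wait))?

Sat(crit | wait) = {q2, q3}
Sat((crit | wait) -> wait) = {q0, q1, q2, q4}
Sat(EX ((crit | wait) -> wait)) = {s : some successor in {q0, q1, q2, q4}} = {q0, q1, q2, q4}
AF (EX ((crit | wait) -> wait)): least fixpoint, start Z0 = {q0, q1, q2, q4}, add states with every successor in Z. Already a fixed point.
Sat(AF (EX ((crit | wait) -> wait))) = {q0, q1, q2, q4}
q2 ∈ Sat(AF (EX ((crit | wait) -> wait))) = {q0, q1, q2, q4}, so the formula holds at q2.

Yes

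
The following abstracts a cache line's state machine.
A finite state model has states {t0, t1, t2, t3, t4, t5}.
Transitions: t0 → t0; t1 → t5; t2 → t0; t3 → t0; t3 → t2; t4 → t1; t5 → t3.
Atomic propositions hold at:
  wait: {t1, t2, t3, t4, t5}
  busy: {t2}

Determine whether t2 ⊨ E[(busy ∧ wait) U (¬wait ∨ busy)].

Sat(busy ∧ wait) = {t2}
Sat(¬wait) = {t0}
Sat(¬wait ∨ busy) = {t0, t2}
E[(busy ∧ wait) U (¬wait ∨ busy)]: least fixpoint, start Z0 = Sat((¬wait ∨ busy)) = {t0, t2}, add states in Sat(busy ∧ wait) with some successor in Z. Already a fixed point.
Sat(E[(busy ∧ wait) U (¬wait ∨ busy)]) = {t0, t2}
t2 ∈ Sat(E[(busy ∧ wait) U (¬wait ∨ busy)]) = {t0, t2}, so the formula holds at t2.

Yes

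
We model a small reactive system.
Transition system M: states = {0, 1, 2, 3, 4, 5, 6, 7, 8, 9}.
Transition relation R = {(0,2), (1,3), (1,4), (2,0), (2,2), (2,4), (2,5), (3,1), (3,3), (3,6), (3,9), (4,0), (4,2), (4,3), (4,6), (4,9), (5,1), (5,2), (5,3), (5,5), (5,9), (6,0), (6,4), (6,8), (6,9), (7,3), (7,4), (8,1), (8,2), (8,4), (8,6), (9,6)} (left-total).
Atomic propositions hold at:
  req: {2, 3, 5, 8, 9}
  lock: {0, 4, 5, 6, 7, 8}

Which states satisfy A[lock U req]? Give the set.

A[lock U req]: least fixpoint, start Z0 = Sat(req) = {2, 3, 5, 8, 9}, add states in Sat(lock) with every successor in Z. Z1 = {0, 2, 3, 5, 8, 9}; fixed.
Sat(A[lock U req]) = {0, 2, 3, 5, 8, 9}

{0, 2, 3, 5, 8, 9}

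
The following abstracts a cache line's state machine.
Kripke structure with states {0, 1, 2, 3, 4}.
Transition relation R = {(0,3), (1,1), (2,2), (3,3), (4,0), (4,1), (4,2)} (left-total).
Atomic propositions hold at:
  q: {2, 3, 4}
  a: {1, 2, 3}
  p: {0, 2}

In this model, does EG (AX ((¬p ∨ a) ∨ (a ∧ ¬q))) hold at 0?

Yes

Sat(¬p) = {1, 3, 4}
Sat(¬p ∨ a) = {1, 2, 3, 4}
Sat(¬q) = {0, 1}
Sat(a ∧ ¬q) = {1}
Sat((¬p ∨ a) ∨ (a ∧ ¬q)) = {1, 2, 3, 4}
Sat(AX ((¬p ∨ a) ∨ (a ∧ ¬q))) = {s : every successor in {1, 2, 3, 4}} = {0, 1, 2, 3}
EG (AX ((¬p ∨ a) ∨ (a ∧ ¬q))): greatest fixpoint, start Z0 = {0, 1, 2, 3}, keep only states in Sat with some successor in Z. Already a fixed point.
Sat(EG (AX ((¬p ∨ a) ∨ (a ∧ ¬q)))) = {0, 1, 2, 3}
0 ∈ Sat(EG (AX ((¬p ∨ a) ∨ (a ∧ ¬q)))) = {0, 1, 2, 3}, so the formula holds at 0.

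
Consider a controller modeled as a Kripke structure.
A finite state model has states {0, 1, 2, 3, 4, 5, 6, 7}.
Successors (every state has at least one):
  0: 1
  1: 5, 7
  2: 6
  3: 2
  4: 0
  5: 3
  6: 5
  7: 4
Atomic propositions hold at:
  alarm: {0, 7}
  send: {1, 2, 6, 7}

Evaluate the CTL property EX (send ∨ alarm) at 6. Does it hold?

Sat(send ∨ alarm) = {0, 1, 2, 6, 7}
Sat(EX (send ∨ alarm)) = {s : some successor in {0, 1, 2, 6, 7}} = {0, 1, 2, 3, 4}
6 ∉ Sat(EX (send ∨ alarm)) = {0, 1, 2, 3, 4}, so the formula does not hold at 6.

No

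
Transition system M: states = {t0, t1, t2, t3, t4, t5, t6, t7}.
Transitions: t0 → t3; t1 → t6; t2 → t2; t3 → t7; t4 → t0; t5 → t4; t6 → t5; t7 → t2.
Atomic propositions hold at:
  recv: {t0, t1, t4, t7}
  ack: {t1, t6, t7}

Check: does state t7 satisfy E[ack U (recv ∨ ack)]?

Sat(recv ∨ ack) = {t0, t1, t4, t6, t7}
E[ack U (recv ∨ ack)]: least fixpoint, start Z0 = Sat((recv ∨ ack)) = {t0, t1, t4, t6, t7}, add states in Sat(ack) with some successor in Z. Already a fixed point.
Sat(E[ack U (recv ∨ ack)]) = {t0, t1, t4, t6, t7}
t7 ∈ Sat(E[ack U (recv ∨ ack)]) = {t0, t1, t4, t6, t7}, so the formula holds at t7.

Yes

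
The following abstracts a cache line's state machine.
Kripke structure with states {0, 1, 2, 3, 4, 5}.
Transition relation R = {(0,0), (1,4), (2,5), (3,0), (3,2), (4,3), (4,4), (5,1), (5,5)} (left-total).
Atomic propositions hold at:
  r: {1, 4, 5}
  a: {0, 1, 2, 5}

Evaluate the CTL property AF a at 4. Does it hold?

AF a: least fixpoint, start Z0 = {0, 1, 2, 5}, add states with every successor in Z. Z1 = {0, 1, 2, 3, 5}; fixed.
Sat(AF a) = {0, 1, 2, 3, 5}
4 ∉ Sat(AF a) = {0, 1, 2, 3, 5}, so the formula does not hold at 4.

No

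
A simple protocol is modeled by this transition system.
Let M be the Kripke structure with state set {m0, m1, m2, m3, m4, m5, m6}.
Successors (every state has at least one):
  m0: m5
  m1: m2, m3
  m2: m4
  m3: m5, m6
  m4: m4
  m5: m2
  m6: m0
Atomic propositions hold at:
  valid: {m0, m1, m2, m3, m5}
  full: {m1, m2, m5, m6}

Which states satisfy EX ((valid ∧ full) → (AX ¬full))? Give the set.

{m1, m2, m3, m4, m5, m6}

Sat(valid ∧ full) = {m1, m2, m5}
Sat(¬full) = {m0, m3, m4}
Sat(AX ¬full) = {s : every successor in {m0, m3, m4}} = {m2, m4, m6}
Sat((valid ∧ full) → (AX ¬full)) = {m0, m2, m3, m4, m6}
Sat(EX ((valid ∧ full) → (AX ¬full))) = {s : some successor in {m0, m2, m3, m4, m6}} = {m1, m2, m3, m4, m5, m6}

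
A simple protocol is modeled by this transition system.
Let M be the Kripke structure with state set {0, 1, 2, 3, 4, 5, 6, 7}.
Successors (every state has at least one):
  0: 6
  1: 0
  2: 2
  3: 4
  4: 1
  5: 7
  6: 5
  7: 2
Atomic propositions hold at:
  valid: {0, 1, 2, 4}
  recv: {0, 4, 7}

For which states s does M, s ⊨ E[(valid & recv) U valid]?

{0, 1, 2, 4}

Sat(valid & recv) = {0, 4}
E[(valid & recv) U valid]: least fixpoint, start Z0 = Sat(valid) = {0, 1, 2, 4}, add states in Sat(valid & recv) with some successor in Z. Already a fixed point.
Sat(E[(valid & recv) U valid]) = {0, 1, 2, 4}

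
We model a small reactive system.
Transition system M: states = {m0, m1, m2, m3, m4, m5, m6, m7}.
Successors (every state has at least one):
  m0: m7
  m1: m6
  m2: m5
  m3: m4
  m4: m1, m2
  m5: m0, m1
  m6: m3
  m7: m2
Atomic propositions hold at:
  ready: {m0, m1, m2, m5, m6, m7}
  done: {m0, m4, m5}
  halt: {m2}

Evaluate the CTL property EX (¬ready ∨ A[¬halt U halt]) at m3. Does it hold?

Sat(¬ready) = {m3, m4}
Sat(¬halt) = {m0, m1, m3, m4, m5, m6, m7}
A[¬halt U halt]: least fixpoint, start Z0 = Sat(halt) = {m2}, add states in Sat(¬halt) with every successor in Z. Z1 = {m2, m7}; Z2 = {m0, m2, m7}; fixed.
Sat(A[¬halt U halt]) = {m0, m2, m7}
Sat(¬ready ∨ A[¬halt U halt]) = {m0, m2, m3, m4, m7}
Sat(EX (¬ready ∨ A[¬halt U halt])) = {s : some successor in {m0, m2, m3, m4, m7}} = {m0, m3, m4, m5, m6, m7}
m3 ∈ Sat(EX (¬ready ∨ A[¬halt U halt])) = {m0, m3, m4, m5, m6, m7}, so the formula holds at m3.

Yes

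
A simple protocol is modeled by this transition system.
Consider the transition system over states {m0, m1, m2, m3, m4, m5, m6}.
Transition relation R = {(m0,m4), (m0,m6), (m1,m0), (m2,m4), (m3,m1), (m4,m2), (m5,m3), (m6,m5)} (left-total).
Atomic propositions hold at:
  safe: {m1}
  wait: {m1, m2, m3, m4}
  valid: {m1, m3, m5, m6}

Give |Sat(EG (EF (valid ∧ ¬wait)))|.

Sat(¬wait) = {m0, m5, m6}
Sat(valid ∧ ¬wait) = {m5, m6}
EF (valid ∧ ¬wait): least fixpoint, start Z0 = {m5, m6}, add states with some successor in Z. Z1 = {m0, m5, m6}; Z2 = {m0, m1, m5, m6}; Z3 = {m0, m1, m3, m5, m6}; fixed.
Sat(EF (valid ∧ ¬wait)) = {m0, m1, m3, m5, m6}
EG (EF (valid ∧ ¬wait)): greatest fixpoint, start Z0 = {m0, m1, m3, m5, m6}, keep only states in Sat with some successor in Z. Already a fixed point.
Sat(EG (EF (valid ∧ ¬wait))) = {m0, m1, m3, m5, m6}
|Sat(EG (EF (valid ∧ ¬wait)))| = |{m0, m1, m3, m5, m6}| = 5.

5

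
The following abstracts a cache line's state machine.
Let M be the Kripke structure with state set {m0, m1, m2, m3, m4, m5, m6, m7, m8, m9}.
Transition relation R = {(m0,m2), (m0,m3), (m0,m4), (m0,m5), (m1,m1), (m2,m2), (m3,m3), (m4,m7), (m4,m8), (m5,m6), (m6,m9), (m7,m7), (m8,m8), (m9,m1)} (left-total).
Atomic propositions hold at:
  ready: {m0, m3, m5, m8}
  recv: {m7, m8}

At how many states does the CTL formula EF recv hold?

EF recv: least fixpoint, start Z0 = {m7, m8}, add states with some successor in Z. Z1 = {m4, m7, m8}; Z2 = {m0, m4, m7, m8}; fixed.
Sat(EF recv) = {m0, m4, m7, m8}
|Sat(EF recv)| = |{m0, m4, m7, m8}| = 4.

4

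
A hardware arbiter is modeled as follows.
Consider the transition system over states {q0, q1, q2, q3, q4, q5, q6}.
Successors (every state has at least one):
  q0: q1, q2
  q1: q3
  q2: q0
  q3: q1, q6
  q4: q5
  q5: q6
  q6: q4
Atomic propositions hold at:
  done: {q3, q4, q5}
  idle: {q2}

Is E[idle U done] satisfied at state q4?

E[idle U done]: least fixpoint, start Z0 = Sat(done) = {q3, q4, q5}, add states in Sat(idle) with some successor in Z. Already a fixed point.
Sat(E[idle U done]) = {q3, q4, q5}
q4 ∈ Sat(E[idle U done]) = {q3, q4, q5}, so the formula holds at q4.

Yes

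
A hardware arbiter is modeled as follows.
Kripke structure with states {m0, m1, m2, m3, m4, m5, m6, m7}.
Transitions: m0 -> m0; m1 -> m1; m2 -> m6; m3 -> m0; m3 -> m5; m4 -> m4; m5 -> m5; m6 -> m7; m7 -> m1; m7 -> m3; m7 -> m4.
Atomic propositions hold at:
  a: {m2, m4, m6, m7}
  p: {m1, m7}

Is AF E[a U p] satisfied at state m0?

E[a U p]: least fixpoint, start Z0 = Sat(p) = {m1, m7}, add states in Sat(a) with some successor in Z. Z1 = {m1, m6, m7}; Z2 = {m1, m2, m6, m7}; fixed.
Sat(E[a U p]) = {m1, m2, m6, m7}
AF E[a U p]: least fixpoint, start Z0 = {m1, m2, m6, m7}, add states with every successor in Z. Already a fixed point.
Sat(AF E[a U p]) = {m1, m2, m6, m7}
m0 ∉ Sat(AF E[a U p]) = {m1, m2, m6, m7}, so the formula does not hold at m0.

No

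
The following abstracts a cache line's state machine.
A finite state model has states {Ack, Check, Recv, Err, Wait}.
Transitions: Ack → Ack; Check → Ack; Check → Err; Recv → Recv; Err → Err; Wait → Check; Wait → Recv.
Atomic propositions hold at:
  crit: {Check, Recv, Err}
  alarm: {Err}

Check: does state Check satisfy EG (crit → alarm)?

No

Sat(crit → alarm) = {Ack, Err, Wait}
EG (crit → alarm): greatest fixpoint, start Z0 = {Ack, Err, Wait}, keep only states in Sat with some successor in Z. Z1 = {Ack, Err}; fixed.
Sat(EG (crit → alarm)) = {Ack, Err}
Check ∉ Sat(EG (crit → alarm)) = {Ack, Err}, so the formula does not hold at Check.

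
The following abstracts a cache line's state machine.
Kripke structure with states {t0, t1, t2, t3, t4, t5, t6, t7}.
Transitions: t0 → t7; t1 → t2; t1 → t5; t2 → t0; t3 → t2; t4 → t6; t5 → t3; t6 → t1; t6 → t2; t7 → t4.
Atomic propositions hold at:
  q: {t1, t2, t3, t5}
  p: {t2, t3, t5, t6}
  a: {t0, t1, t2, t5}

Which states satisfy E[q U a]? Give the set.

{t0, t1, t2, t3, t5}

E[q U a]: least fixpoint, start Z0 = Sat(a) = {t0, t1, t2, t5}, add states in Sat(q) with some successor in Z. Z1 = {t0, t1, t2, t3, t5}; fixed.
Sat(E[q U a]) = {t0, t1, t2, t3, t5}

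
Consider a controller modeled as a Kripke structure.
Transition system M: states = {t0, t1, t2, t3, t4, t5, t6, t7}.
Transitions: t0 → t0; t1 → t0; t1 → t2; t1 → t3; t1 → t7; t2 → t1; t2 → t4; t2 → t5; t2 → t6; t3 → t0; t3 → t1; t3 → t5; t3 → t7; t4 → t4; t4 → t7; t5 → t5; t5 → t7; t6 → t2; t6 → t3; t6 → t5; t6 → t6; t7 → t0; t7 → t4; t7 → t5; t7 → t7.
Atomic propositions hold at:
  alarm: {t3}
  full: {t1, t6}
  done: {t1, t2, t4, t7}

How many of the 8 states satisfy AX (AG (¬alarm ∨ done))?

Sat(¬alarm) = {t0, t1, t2, t4, t5, t6, t7}
Sat(¬alarm ∨ done) = {t0, t1, t2, t4, t5, t6, t7}
AG (¬alarm ∨ done): greatest fixpoint, start Z0 = {t0, t1, t2, t4, t5, t6, t7}, keep only states in Sat with every successor in Z. Z1 = {t0, t2, t4, t5, t7}; Z2 = {t0, t4, t5, t7}; fixed.
Sat(AG (¬alarm ∨ done)) = {t0, t4, t5, t7}
Sat(AX (AG (¬alarm ∨ done))) = {s : every successor in {t0, t4, t5, t7}} = {t0, t4, t5, t7}
|Sat(AX (AG (¬alarm ∨ done)))| = |{t0, t4, t5, t7}| = 4.

4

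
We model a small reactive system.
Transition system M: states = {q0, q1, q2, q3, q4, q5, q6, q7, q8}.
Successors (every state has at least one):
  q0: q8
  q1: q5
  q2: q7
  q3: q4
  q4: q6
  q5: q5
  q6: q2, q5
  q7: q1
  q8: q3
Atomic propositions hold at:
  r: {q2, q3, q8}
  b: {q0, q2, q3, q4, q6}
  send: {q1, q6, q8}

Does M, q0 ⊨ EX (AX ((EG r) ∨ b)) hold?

EG r: greatest fixpoint, start Z0 = {q2, q3, q8}, keep only states in Sat with some successor in Z. Z1 = {q8}; Z2 = ∅; fixed.
Sat(EG r) = ∅
Sat((EG r) ∨ b) = {q0, q2, q3, q4, q6}
Sat(AX ((EG r) ∨ b)) = {s : every successor in {q0, q2, q3, q4, q6}} = {q3, q4, q8}
Sat(EX (AX ((EG r) ∨ b))) = {s : some successor in {q3, q4, q8}} = {q0, q3, q8}
q0 ∈ Sat(EX (AX ((EG r) ∨ b))) = {q0, q3, q8}, so the formula holds at q0.

Yes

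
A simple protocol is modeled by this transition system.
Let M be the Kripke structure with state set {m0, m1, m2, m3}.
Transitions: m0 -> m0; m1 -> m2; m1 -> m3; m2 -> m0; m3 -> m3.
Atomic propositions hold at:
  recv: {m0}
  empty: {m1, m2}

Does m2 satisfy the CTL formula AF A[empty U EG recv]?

EG recv: greatest fixpoint, start Z0 = {m0}, keep only states in Sat with some successor in Z. Already a fixed point.
Sat(EG recv) = {m0}
A[empty U EG recv]: least fixpoint, start Z0 = Sat(EG recv) = {m0}, add states in Sat(empty) with every successor in Z. Z1 = {m0, m2}; fixed.
Sat(A[empty U EG recv]) = {m0, m2}
AF A[empty U EG recv]: least fixpoint, start Z0 = {m0, m2}, add states with every successor in Z. Already a fixed point.
Sat(AF A[empty U EG recv]) = {m0, m2}
m2 ∈ Sat(AF A[empty U EG recv]) = {m0, m2}, so the formula holds at m2.

Yes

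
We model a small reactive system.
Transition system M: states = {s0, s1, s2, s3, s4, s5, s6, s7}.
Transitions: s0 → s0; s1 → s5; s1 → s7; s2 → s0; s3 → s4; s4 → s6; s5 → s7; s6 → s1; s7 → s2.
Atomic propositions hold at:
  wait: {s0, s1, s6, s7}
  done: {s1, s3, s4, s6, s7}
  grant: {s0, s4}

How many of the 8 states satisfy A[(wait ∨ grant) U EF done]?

6

Sat(wait ∨ grant) = {s0, s1, s4, s6, s7}
EF done: least fixpoint, start Z0 = {s1, s3, s4, s6, s7}, add states with some successor in Z. Z1 = {s1, s3, s4, s5, s6, s7}; fixed.
Sat(EF done) = {s1, s3, s4, s5, s6, s7}
A[(wait ∨ grant) U EF done]: least fixpoint, start Z0 = Sat(EF done) = {s1, s3, s4, s5, s6, s7}, add states in Sat(wait ∨ grant) with every successor in Z. Already a fixed point.
Sat(A[(wait ∨ grant) U EF done]) = {s1, s3, s4, s5, s6, s7}
|Sat(A[(wait ∨ grant) U EF done])| = |{s1, s3, s4, s5, s6, s7}| = 6.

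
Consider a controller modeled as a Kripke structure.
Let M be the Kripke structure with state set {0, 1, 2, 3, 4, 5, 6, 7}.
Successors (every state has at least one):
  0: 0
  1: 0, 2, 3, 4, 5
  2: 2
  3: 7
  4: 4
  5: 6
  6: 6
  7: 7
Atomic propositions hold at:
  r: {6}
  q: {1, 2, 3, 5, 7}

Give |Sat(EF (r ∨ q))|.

6

Sat(r ∨ q) = {1, 2, 3, 5, 6, 7}
EF (r ∨ q): least fixpoint, start Z0 = {1, 2, 3, 5, 6, 7}, add states with some successor in Z. Already a fixed point.
Sat(EF (r ∨ q)) = {1, 2, 3, 5, 6, 7}
|Sat(EF (r ∨ q))| = |{1, 2, 3, 5, 6, 7}| = 6.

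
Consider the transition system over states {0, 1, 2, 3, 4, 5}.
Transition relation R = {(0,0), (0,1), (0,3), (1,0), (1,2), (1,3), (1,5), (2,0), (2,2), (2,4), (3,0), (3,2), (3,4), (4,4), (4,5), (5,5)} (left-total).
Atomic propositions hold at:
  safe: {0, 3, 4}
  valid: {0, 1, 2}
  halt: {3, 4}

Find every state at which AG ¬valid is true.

Sat(¬valid) = {3, 4, 5}
AG ¬valid: greatest fixpoint, start Z0 = {3, 4, 5}, keep only states in Sat with every successor in Z. Z1 = {4, 5}; fixed.
Sat(AG ¬valid) = {4, 5}

{4, 5}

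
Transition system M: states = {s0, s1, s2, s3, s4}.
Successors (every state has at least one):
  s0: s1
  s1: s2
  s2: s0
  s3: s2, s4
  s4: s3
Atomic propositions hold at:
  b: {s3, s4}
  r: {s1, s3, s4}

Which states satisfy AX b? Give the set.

Sat(AX b) = {s : every successor in {s3, s4}} = {s4}

{s4}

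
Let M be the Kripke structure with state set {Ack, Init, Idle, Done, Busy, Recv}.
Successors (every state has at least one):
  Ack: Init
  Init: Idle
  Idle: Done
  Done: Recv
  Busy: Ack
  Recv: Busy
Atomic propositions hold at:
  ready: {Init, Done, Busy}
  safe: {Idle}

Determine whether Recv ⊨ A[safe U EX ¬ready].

Sat(¬ready) = {Ack, Idle, Recv}
Sat(EX ¬ready) = {s : some successor in {Ack, Idle, Recv}} = {Init, Done, Busy}
A[safe U EX ¬ready]: least fixpoint, start Z0 = Sat(EX ¬ready) = {Init, Done, Busy}, add states in Sat(safe) with every successor in Z. Z1 = {Init, Idle, Done, Busy}; fixed.
Sat(A[safe U EX ¬ready]) = {Init, Idle, Done, Busy}
Recv ∉ Sat(A[safe U EX ¬ready]) = {Init, Idle, Done, Busy}, so the formula does not hold at Recv.

No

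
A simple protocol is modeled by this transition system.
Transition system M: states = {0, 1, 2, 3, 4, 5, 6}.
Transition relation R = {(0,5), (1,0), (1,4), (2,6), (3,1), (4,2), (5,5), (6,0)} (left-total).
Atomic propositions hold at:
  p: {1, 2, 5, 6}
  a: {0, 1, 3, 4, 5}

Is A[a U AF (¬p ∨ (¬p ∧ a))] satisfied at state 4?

Sat(¬p) = {0, 3, 4}
Sat(¬p ∧ a) = {0, 3, 4}
Sat(¬p ∨ (¬p ∧ a)) = {0, 3, 4}
AF (¬p ∨ (¬p ∧ a)): least fixpoint, start Z0 = {0, 3, 4}, add states with every successor in Z. Z1 = {0, 1, 3, 4, 6}; Z2 = {0, 1, 2, 3, 4, 6}; fixed.
Sat(AF (¬p ∨ (¬p ∧ a))) = {0, 1, 2, 3, 4, 6}
A[a U AF (¬p ∨ (¬p ∧ a))]: least fixpoint, start Z0 = Sat(AF (¬p ∨ (¬p ∧ a))) = {0, 1, 2, 3, 4, 6}, add states in Sat(a) with every successor in Z. Already a fixed point.
Sat(A[a U AF (¬p ∨ (¬p ∧ a))]) = {0, 1, 2, 3, 4, 6}
4 ∈ Sat(A[a U AF (¬p ∨ (¬p ∧ a))]) = {0, 1, 2, 3, 4, 6}, so the formula holds at 4.

Yes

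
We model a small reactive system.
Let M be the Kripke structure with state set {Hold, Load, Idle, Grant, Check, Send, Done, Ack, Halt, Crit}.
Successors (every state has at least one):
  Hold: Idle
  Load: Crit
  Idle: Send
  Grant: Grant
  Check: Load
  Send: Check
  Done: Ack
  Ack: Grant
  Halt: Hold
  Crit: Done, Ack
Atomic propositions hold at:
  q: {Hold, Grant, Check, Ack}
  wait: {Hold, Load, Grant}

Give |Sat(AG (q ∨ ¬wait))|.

Sat(¬wait) = {Idle, Check, Send, Done, Ack, Halt, Crit}
Sat(q ∨ ¬wait) = {Hold, Idle, Grant, Check, Send, Done, Ack, Halt, Crit}
AG (q ∨ ¬wait): greatest fixpoint, start Z0 = {Hold, Idle, Grant, Check, Send, Done, Ack, Halt, Crit}, keep only states in Sat with every successor in Z. Z1 = {Hold, Idle, Grant, Send, Done, Ack, Halt, Crit}; Z2 = {Hold, Idle, Grant, Done, Ack, Halt, Crit}; Z3 = {Hold, Grant, Done, Ack, Halt, Crit}; Z4 = {Grant, Done, Ack, Halt, Crit}; Z5 = {Grant, Done, Ack, Crit}; fixed.
Sat(AG (q ∨ ¬wait)) = {Grant, Done, Ack, Crit}
|Sat(AG (q ∨ ¬wait))| = |{Grant, Done, Ack, Crit}| = 4.

4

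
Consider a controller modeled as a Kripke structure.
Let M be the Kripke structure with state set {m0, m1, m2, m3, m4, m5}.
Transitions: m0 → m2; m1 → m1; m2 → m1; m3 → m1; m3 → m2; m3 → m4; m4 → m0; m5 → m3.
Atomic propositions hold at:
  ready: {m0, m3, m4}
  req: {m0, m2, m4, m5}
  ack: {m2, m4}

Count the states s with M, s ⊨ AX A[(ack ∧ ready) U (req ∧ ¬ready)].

1

Sat(ack ∧ ready) = {m4}
Sat(¬ready) = {m1, m2, m5}
Sat(req ∧ ¬ready) = {m2, m5}
A[(ack ∧ ready) U (req ∧ ¬ready)]: least fixpoint, start Z0 = Sat((req ∧ ¬ready)) = {m2, m5}, add states in Sat(ack ∧ ready) with every successor in Z. Already a fixed point.
Sat(A[(ack ∧ ready) U (req ∧ ¬ready)]) = {m2, m5}
Sat(AX A[(ack ∧ ready) U (req ∧ ¬ready)]) = {s : every successor in {m2, m5}} = {m0}
|Sat(AX A[(ack ∧ ready) U (req ∧ ¬ready)])| = |{m0}| = 1.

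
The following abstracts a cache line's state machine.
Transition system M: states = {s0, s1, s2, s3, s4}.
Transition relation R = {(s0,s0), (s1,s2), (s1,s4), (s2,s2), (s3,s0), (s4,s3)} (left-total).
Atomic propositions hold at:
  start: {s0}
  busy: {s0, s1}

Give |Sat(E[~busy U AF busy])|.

4

Sat(~busy) = {s2, s3, s4}
AF busy: least fixpoint, start Z0 = {s0, s1}, add states with every successor in Z. Z1 = {s0, s1, s3}; Z2 = {s0, s1, s3, s4}; fixed.
Sat(AF busy) = {s0, s1, s3, s4}
E[~busy U AF busy]: least fixpoint, start Z0 = Sat(AF busy) = {s0, s1, s3, s4}, add states in Sat(~busy) with some successor in Z. Already a fixed point.
Sat(E[~busy U AF busy]) = {s0, s1, s3, s4}
|Sat(E[~busy U AF busy])| = |{s0, s1, s3, s4}| = 4.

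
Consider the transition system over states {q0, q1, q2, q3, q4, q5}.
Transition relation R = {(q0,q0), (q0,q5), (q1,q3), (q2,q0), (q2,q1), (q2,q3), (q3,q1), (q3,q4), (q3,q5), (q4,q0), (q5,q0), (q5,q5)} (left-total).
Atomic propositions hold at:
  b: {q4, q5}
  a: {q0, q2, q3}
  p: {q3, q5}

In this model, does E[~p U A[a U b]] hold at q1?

Sat(~p) = {q0, q1, q2, q4}
A[a U b]: least fixpoint, start Z0 = Sat(b) = {q4, q5}, add states in Sat(a) with every successor in Z. Already a fixed point.
Sat(A[a U b]) = {q4, q5}
E[~p U A[a U b]]: least fixpoint, start Z0 = Sat(A[a U b]) = {q4, q5}, add states in Sat(~p) with some successor in Z. Z1 = {q0, q4, q5}; Z2 = {q0, q2, q4, q5}; fixed.
Sat(E[~p U A[a U b]]) = {q0, q2, q4, q5}
q1 ∉ Sat(E[~p U A[a U b]]) = {q0, q2, q4, q5}, so the formula does not hold at q1.

No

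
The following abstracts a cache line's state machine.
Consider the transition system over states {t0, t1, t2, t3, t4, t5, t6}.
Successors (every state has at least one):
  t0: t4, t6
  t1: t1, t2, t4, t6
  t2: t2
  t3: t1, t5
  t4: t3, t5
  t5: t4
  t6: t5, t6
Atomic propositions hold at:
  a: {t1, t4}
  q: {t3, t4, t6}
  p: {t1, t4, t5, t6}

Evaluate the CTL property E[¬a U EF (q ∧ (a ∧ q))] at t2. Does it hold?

Sat(¬a) = {t0, t2, t3, t5, t6}
Sat(a ∧ q) = {t4}
Sat(q ∧ (a ∧ q)) = {t4}
EF (q ∧ (a ∧ q)): least fixpoint, start Z0 = {t4}, add states with some successor in Z. Z1 = {t0, t1, t4, t5}; Z2 = {t0, t1, t3, t4, t5, t6}; fixed.
Sat(EF (q ∧ (a ∧ q))) = {t0, t1, t3, t4, t5, t6}
E[¬a U EF (q ∧ (a ∧ q))]: least fixpoint, start Z0 = Sat(EF (q ∧ (a ∧ q))) = {t0, t1, t3, t4, t5, t6}, add states in Sat(¬a) with some successor in Z. Already a fixed point.
Sat(E[¬a U EF (q ∧ (a ∧ q))]) = {t0, t1, t3, t4, t5, t6}
t2 ∉ Sat(E[¬a U EF (q ∧ (a ∧ q))]) = {t0, t1, t3, t4, t5, t6}, so the formula does not hold at t2.

No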